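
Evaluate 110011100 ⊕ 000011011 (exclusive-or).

XOR: 1 when bits differ
  110011100
^ 000011011
-----------
  110000111
Decimal: 412 ^ 27 = 391



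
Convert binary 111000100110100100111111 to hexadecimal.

Group into 4-bit nibbles from right:
  1110 = E
  0010 = 2
  0110 = 6
  1001 = 9
  0011 = 3
  1111 = F
Result: E2693F



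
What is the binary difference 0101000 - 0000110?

Method 1 - Direct subtraction (column by column from the right: bit − bit − borrow-in; if negative, add 2 and borrow 1 from the next column):
borrow: 0001100
        0101000
-       0000110
---------------
        0100010

Method 2 - Add two's complement:
Two's complement of 0000110: invert → 1111001, add 1 → 1111010
  0101000
+ 1111010
---------
 10100010  (end carry out of the top bit = 1)
Discarding the end carry: 0100010
Decimal check:
  0101000 = 32 + 8 = 40
  0000110 = 4 + 2 = 6
  40 - 6 = 34, and 0100010 = 32 + 2 = 34 ✓



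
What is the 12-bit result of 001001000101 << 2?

Original: 001001000101 (decimal 581)
Shift left by 2 positions
Append 2 zeros on the right
Result: 100100010100 (decimal 2324)
Equivalent: 581 << 2 = 581 × 2^2 = 2324



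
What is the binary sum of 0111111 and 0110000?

Add column by column from the right: bit + bit + carry-in; write the sum mod 2, carry 1 when the sum is 2 or 3.
carry:  1100000
        0111111
+       0110000
---------------
       01101111
(the carry out of the leftmost column, 0, becomes the leading bit)
Decimal check:
  0111111 = 32 + 16 + 8 + 4 + 2 + 1 = 63
  0110000 = 32 + 16 = 48
  63 + 48 = 111, and 01101111 = 64 + 32 + 8 + 4 + 2 + 1 = 111 ✓



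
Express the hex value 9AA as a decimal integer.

Expand by place value (powers of 16):
Digit values: A = 10
9AA = 9 × 16^2 + 10 × 16^1 + 10 × 16^0
= 9 × 256 + 10 × 16 + 10 × 1
= 2304 + 160 + 10
= 2474



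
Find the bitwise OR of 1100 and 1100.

OR: 1 when either bit is 1
  1100
| 1100
------
  1100
Decimal: 12 | 12 = 12



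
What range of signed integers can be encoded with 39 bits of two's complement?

For 39-bit two's complement:
Minimum: -2^38 = -274877906944
Maximum: 2^38 - 1 = 274877906943



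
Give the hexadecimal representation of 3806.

Using repeated division by 16 (digits 10–15 are A–F):
3806 ÷ 16 = 237 remainder 14 (E)
237 ÷ 16 = 14 remainder 13 (D)
14 ÷ 16 = 0 remainder 14 (E)
Reading remainders bottom to top: EDE



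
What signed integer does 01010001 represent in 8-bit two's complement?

Binary: 01010001
Sign bit: 0 (non-negative)
Read directly as an unsigned value:
01010001 = 64 + 16 + 1 = 81
Value: 81



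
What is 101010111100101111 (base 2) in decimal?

Sum of powers of 2 for each 1-bit:
2^0 + 2^1 + 2^2 + 2^3 + 2^5 + 2^8 + 2^9 + 2^10 + 2^11 + 2^13 + 2^15 + 2^17
= 1 + 2 + 4 + 8 + 32 + 256 + 512 + 1024 + 2048 + 8192 + 32768 + 131072
= 175919



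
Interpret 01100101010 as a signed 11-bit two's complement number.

Binary: 01100101010
Sign bit: 0 (non-negative)
Read directly as an unsigned value:
01100101010 = 512 + 256 + 32 + 8 + 2 = 810
Value: 810



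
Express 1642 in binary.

Using repeated division by 2:
1642 ÷ 2 = 821 remainder 0
821 ÷ 2 = 410 remainder 1
410 ÷ 2 = 205 remainder 0
205 ÷ 2 = 102 remainder 1
102 ÷ 2 = 51 remainder 0
51 ÷ 2 = 25 remainder 1
25 ÷ 2 = 12 remainder 1
12 ÷ 2 = 6 remainder 0
6 ÷ 2 = 3 remainder 0
3 ÷ 2 = 1 remainder 1
1 ÷ 2 = 0 remainder 1
Reading remainders bottom to top: 11001101010



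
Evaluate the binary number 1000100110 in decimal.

Sum of powers of 2 for each 1-bit:
2^1 + 2^2 + 2^5 + 2^9
= 2 + 4 + 32 + 512
= 550



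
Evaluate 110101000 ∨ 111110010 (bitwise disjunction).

OR: 1 when either bit is 1
  110101000
| 111110010
-----------
  111111010
Decimal: 424 | 498 = 506



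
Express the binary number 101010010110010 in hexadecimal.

Group into 4-bit nibbles from right:
  0101 = 5
  0100 = 4
  1011 = B
  0010 = 2
Result: 54B2



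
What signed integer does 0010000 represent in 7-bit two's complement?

Binary: 0010000
Sign bit: 0 (non-negative)
Read directly as an unsigned value:
0010000 = 16
Value: 16



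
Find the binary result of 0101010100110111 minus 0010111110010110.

Method 1 - Direct subtraction (column by column from the right: bit − bit − borrow-in; if negative, add 2 and borrow 1 from the next column):
borrow: 0101111100000000
        0101010100110111
-       0010111110010110
------------------------
        0010010110100001

Method 2 - Add two's complement:
Two's complement of 0010111110010110: invert → 1101000001101001, add 1 → 1101000001101010
  0101010100110111
+ 1101000001101010
------------------
 10010010110100001  (end carry out of the top bit = 1)
Discarding the end carry: 0010010110100001
Decimal check:
  0101010100110111 = 16384 + 4096 + 1024 + 256 + 32 + 16 + 4 + 2 + 1 = 21815
  0010111110010110 = 8192 + 2048 + 1024 + 512 + 256 + 128 + 16 + 4 + 2 = 12182
  21815 - 12182 = 9633, and 0010010110100001 = 8192 + 1024 + 256 + 128 + 32 + 1 = 9633 ✓



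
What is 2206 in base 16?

Using repeated division by 16 (digits 10–15 are A–F):
2206 ÷ 16 = 137 remainder 14 (E)
137 ÷ 16 = 8 remainder 9
8 ÷ 16 = 0 remainder 8
Reading remainders bottom to top: 89E



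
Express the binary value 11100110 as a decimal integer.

Sum of powers of 2 for each 1-bit:
2^1 + 2^2 + 2^5 + 2^6 + 2^7
= 2 + 4 + 32 + 64 + 128
= 230



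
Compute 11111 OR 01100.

OR: 1 when either bit is 1
  11111
| 01100
-------
  11111
Decimal: 31 | 12 = 31



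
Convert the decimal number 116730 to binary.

Using repeated division by 2:
116730 ÷ 2 = 58365 remainder 0
58365 ÷ 2 = 29182 remainder 1
29182 ÷ 2 = 14591 remainder 0
14591 ÷ 2 = 7295 remainder 1
7295 ÷ 2 = 3647 remainder 1
3647 ÷ 2 = 1823 remainder 1
1823 ÷ 2 = 911 remainder 1
911 ÷ 2 = 455 remainder 1
455 ÷ 2 = 227 remainder 1
227 ÷ 2 = 113 remainder 1
113 ÷ 2 = 56 remainder 1
56 ÷ 2 = 28 remainder 0
28 ÷ 2 = 14 remainder 0
14 ÷ 2 = 7 remainder 0
7 ÷ 2 = 3 remainder 1
3 ÷ 2 = 1 remainder 1
1 ÷ 2 = 0 remainder 1
Reading remainders bottom to top: 11100011111111010



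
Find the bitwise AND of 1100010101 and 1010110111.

AND: 1 only when both bits are 1
  1100010101
& 1010110111
------------
  1000010101
Decimal: 789 & 695 = 533



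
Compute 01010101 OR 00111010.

OR: 1 when either bit is 1
  01010101
| 00111010
----------
  01111111
Decimal: 85 | 58 = 127



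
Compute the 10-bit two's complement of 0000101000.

Original: 0000101000
Step 1 - Invert all bits: 1111010111
Step 2 - Add 1: 1111011000
Verification: 0000101000 + 1111011000 = 10000000000; discarding the end carry (carry out of the top bit) leaves the 10-bit value 0000000000, as required for x + (-x)



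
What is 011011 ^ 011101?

XOR: 1 when bits differ
  011011
^ 011101
--------
  000110
Decimal: 27 ^ 29 = 6



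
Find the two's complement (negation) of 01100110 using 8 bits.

Original: 01100110
Step 1 - Invert all bits: 10011001
Step 2 - Add 1: 10011010
Verification: 01100110 + 10011010 = 100000000; discarding the end carry (carry out of the top bit) leaves the 8-bit value 00000000, as required for x + (-x)



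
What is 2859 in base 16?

Using repeated division by 16 (digits 10–15 are A–F):
2859 ÷ 16 = 178 remainder 11 (B)
178 ÷ 16 = 11 remainder 2
11 ÷ 16 = 0 remainder 11 (B)
Reading remainders bottom to top: B2B



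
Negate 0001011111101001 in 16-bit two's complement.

Original: 0001011111101001
Step 1 - Invert all bits: 1110100000010110
Step 2 - Add 1: 1110100000010111
Verification: 0001011111101001 + 1110100000010111 = 10000000000000000; discarding the end carry (carry out of the top bit) leaves the 16-bit value 0000000000000000, as required for x + (-x)



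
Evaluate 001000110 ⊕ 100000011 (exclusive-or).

XOR: 1 when bits differ
  001000110
^ 100000011
-----------
  101000101
Decimal: 70 ^ 259 = 325



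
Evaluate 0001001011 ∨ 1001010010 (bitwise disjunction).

OR: 1 when either bit is 1
  0001001011
| 1001010010
------------
  1001011011
Decimal: 75 | 594 = 603



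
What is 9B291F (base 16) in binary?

Convert each hex digit to 4 bits:
  9 = 1001
  B = 1011
  2 = 0010
  9 = 1001
  1 = 0001
  F = 1111
Concatenate: 100110110010100100011111



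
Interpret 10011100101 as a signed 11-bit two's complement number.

Binary: 10011100101
Sign bit: 1 (negative)
Invert: 01100011010
Add 1:  01100011011
Magnitude: 01100011011 = 512 + 256 + 16 + 8 + 2 + 1 = 795
Value: -795



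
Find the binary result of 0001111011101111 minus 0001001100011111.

Method 1 - Direct subtraction (column by column from the right: bit − bit − borrow-in; if negative, add 2 and borrow 1 from the next column):
borrow: 0000011000100000
        0001111011101111
-       0001001100011111
------------------------
        0000101111010000

Method 2 - Add two's complement:
Two's complement of 0001001100011111: invert → 1110110011100000, add 1 → 1110110011100001
  0001111011101111
+ 1110110011100001
------------------
 10000101111010000  (end carry out of the top bit = 1)
Discarding the end carry: 0000101111010000
Decimal check:
  0001111011101111 = 4096 + 2048 + 1024 + 512 + 128 + 64 + 32 + 8 + 4 + 2 + 1 = 7919
  0001001100011111 = 4096 + 512 + 256 + 16 + 8 + 4 + 2 + 1 = 4895
  7919 - 4895 = 3024, and 0000101111010000 = 2048 + 512 + 256 + 128 + 64 + 16 = 3024 ✓



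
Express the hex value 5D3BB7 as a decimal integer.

Expand by place value (powers of 16):
Digit values: D = 13, B = 11
5D3BB7 = 5 × 16^5 + 13 × 16^4 + 3 × 16^3 + 11 × 16^2 + 11 × 16^1 + 7 × 16^0
= 5 × 1048576 + 13 × 65536 + 3 × 4096 + 11 × 256 + 11 × 16 + 7 × 1
= 5242880 + 851968 + 12288 + 2816 + 176 + 7
= 6110135



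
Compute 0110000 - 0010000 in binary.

Method 1 - Direct subtraction (column by column from the right: bit − bit − borrow-in; if negative, add 2 and borrow 1 from the next column):
borrow: 0000000
        0110000
-       0010000
---------------
        0100000

Method 2 - Add two's complement:
Two's complement of 0010000: invert → 1101111, add 1 → 1110000
  0110000
+ 1110000
---------
 10100000  (end carry out of the top bit = 1)
Discarding the end carry: 0100000
Decimal check:
  0110000 = 32 + 16 = 48
  0010000 = 16
  48 - 16 = 32, and 0100000 = 32 ✓



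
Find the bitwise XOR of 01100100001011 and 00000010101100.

XOR: 1 when bits differ
  01100100001011
^ 00000010101100
----------------
  01100110100111
Decimal: 6411 ^ 172 = 6567



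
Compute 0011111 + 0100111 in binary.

Add column by column from the right: bit + bit + carry-in; write the sum mod 2, carry 1 when the sum is 2 or 3.
carry:  1111110
        0011111
+       0100111
---------------
       01000110
(the carry out of the leftmost column, 0, becomes the leading bit)
Decimal check:
  0011111 = 16 + 8 + 4 + 2 + 1 = 31
  0100111 = 32 + 4 + 2 + 1 = 39
  31 + 39 = 70, and 01000110 = 64 + 4 + 2 = 70 ✓



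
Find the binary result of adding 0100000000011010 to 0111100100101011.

Add column by column from the right: bit + bit + carry-in; write the sum mod 2, carry 1 when the sum is 2 or 3.
carry:  1000000001110100
        0100000000011010
+       0111100100101011
------------------------
       01011100101000101
(the carry out of the leftmost column, 0, becomes the leading bit)
Decimal check:
  0100000000011010 = 16384 + 16 + 8 + 2 = 16410
  0111100100101011 = 16384 + 8192 + 4096 + 2048 + 256 + 32 + 8 + 2 + 1 = 31019
  16410 + 31019 = 47429, and 01011100101000101 = 32768 + 8192 + 4096 + 2048 + 256 + 64 + 4 + 1 = 47429 ✓



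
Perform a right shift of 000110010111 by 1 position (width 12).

Original: 000110010111 (decimal 407)
Shift right by 1 position
Drop the 1 low bit; fill with zero on the left
Result: 000011001011 (decimal 203)
Equivalent: 407 >> 1 = 407 ÷ 2^1 = 203



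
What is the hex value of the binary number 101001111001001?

Group into 4-bit nibbles from right:
  0101 = 5
  0011 = 3
  1100 = C
  1001 = 9
Result: 53C9



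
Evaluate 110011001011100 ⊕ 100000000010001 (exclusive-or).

XOR: 1 when bits differ
  110011001011100
^ 100000000010001
-----------------
  010011001001101
Decimal: 26204 ^ 16401 = 9805



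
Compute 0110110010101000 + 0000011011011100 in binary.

Add column by column from the right: bit + bit + carry-in; write the sum mod 2, carry 1 when the sum is 2 or 3.
carry:  0001100111110000
        0110110010101000
+       0000011011011100
------------------------
       00111001110000100
(the carry out of the leftmost column, 0, becomes the leading bit)
Decimal check:
  0110110010101000 = 16384 + 8192 + 2048 + 1024 + 128 + 32 + 8 = 27816
  0000011011011100 = 1024 + 512 + 128 + 64 + 16 + 8 + 4 = 1756
  27816 + 1756 = 29572, and 00111001110000100 = 16384 + 8192 + 4096 + 512 + 256 + 128 + 4 = 29572 ✓



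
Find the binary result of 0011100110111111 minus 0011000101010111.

Method 1 - Direct subtraction (column by column from the right: bit − bit − borrow-in; if negative, add 2 and borrow 1 from the next column):
borrow: 0000000010000000
        0011100110111111
-       0011000101010111
------------------------
        0000100001101000

Method 2 - Add two's complement:
Two's complement of 0011000101010111: invert → 1100111010101000, add 1 → 1100111010101001
  0011100110111111
+ 1100111010101001
------------------
 10000100001101000  (end carry out of the top bit = 1)
Discarding the end carry: 0000100001101000
Decimal check:
  0011100110111111 = 8192 + 4096 + 2048 + 256 + 128 + 32 + 16 + 8 + 4 + 2 + 1 = 14783
  0011000101010111 = 8192 + 4096 + 256 + 64 + 16 + 4 + 2 + 1 = 12631
  14783 - 12631 = 2152, and 0000100001101000 = 2048 + 64 + 32 + 8 = 2152 ✓



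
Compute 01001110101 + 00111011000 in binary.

Add column by column from the right: bit + bit + carry-in; write the sum mod 2, carry 1 when the sum is 2 or 3.
carry:  11111100000
        01001110101
+       00111011000
-------------------
       010001001101
(the carry out of the leftmost column, 0, becomes the leading bit)
Decimal check:
  01001110101 = 512 + 64 + 32 + 16 + 4 + 1 = 629
  00111011000 = 256 + 128 + 64 + 16 + 8 = 472
  629 + 472 = 1101, and 010001001101 = 1024 + 64 + 8 + 4 + 1 = 1101 ✓



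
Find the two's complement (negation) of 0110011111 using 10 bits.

Original: 0110011111
Step 1 - Invert all bits: 1001100000
Step 2 - Add 1: 1001100001
Verification: 0110011111 + 1001100001 = 10000000000; discarding the end carry (carry out of the top bit) leaves the 10-bit value 0000000000, as required for x + (-x)



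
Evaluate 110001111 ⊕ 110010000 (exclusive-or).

XOR: 1 when bits differ
  110001111
^ 110010000
-----------
  000011111
Decimal: 399 ^ 400 = 31



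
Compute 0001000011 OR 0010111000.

OR: 1 when either bit is 1
  0001000011
| 0010111000
------------
  0011111011
Decimal: 67 | 184 = 251



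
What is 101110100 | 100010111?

OR: 1 when either bit is 1
  101110100
| 100010111
-----------
  101110111
Decimal: 372 | 279 = 375



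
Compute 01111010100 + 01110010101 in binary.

Add column by column from the right: bit + bit + carry-in; write the sum mod 2, carry 1 when the sum is 2 or 3.
carry:  11100101000
        01111010100
+       01110010101
-------------------
       011101101001
(the carry out of the leftmost column, 0, becomes the leading bit)
Decimal check:
  01111010100 = 512 + 256 + 128 + 64 + 16 + 4 = 980
  01110010101 = 512 + 256 + 128 + 16 + 4 + 1 = 917
  980 + 917 = 1897, and 011101101001 = 1024 + 512 + 256 + 64 + 32 + 8 + 1 = 1897 ✓



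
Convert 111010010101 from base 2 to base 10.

Sum of powers of 2 for each 1-bit:
2^0 + 2^2 + 2^4 + 2^7 + 2^9 + 2^10 + 2^11
= 1 + 4 + 16 + 128 + 512 + 1024 + 2048
= 3733



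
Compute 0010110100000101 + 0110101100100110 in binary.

Add column by column from the right: bit + bit + carry-in; write the sum mod 2, carry 1 when the sum is 2 or 3.
carry:  1101111000001000
        0010110100000101
+       0110101100100110
------------------------
       01001100000101011
(the carry out of the leftmost column, 0, becomes the leading bit)
Decimal check:
  0010110100000101 = 8192 + 2048 + 1024 + 256 + 4 + 1 = 11525
  0110101100100110 = 16384 + 8192 + 2048 + 512 + 256 + 32 + 4 + 2 = 27430
  11525 + 27430 = 38955, and 01001100000101011 = 32768 + 4096 + 2048 + 32 + 8 + 2 + 1 = 38955 ✓



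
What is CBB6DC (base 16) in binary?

Convert each hex digit to 4 bits:
  C = 1100
  B = 1011
  B = 1011
  6 = 0110
  D = 1101
  C = 1100
Concatenate: 110010111011011011011100



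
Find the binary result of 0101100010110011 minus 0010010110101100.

Method 1 - Direct subtraction (column by column from the right: bit − bit − borrow-in; if negative, add 2 and borrow 1 from the next column):
borrow: 0100111000011000
        0101100010110011
-       0010010110101100
------------------------
        0011001100000111

Method 2 - Add two's complement:
Two's complement of 0010010110101100: invert → 1101101001010011, add 1 → 1101101001010100
  0101100010110011
+ 1101101001010100
------------------
 10011001100000111  (end carry out of the top bit = 1)
Discarding the end carry: 0011001100000111
Decimal check:
  0101100010110011 = 16384 + 4096 + 2048 + 128 + 32 + 16 + 2 + 1 = 22707
  0010010110101100 = 8192 + 1024 + 256 + 128 + 32 + 8 + 4 = 9644
  22707 - 9644 = 13063, and 0011001100000111 = 8192 + 4096 + 512 + 256 + 4 + 2 + 1 = 13063 ✓



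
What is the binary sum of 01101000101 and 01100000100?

Add column by column from the right: bit + bit + carry-in; write the sum mod 2, carry 1 when the sum is 2 or 3.
carry:  11000001000
        01101000101
+       01100000100
-------------------
       011001001001
(the carry out of the leftmost column, 0, becomes the leading bit)
Decimal check:
  01101000101 = 512 + 256 + 64 + 4 + 1 = 837
  01100000100 = 512 + 256 + 4 = 772
  837 + 772 = 1609, and 011001001001 = 1024 + 512 + 64 + 8 + 1 = 1609 ✓



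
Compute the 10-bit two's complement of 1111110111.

Original (sign bit 1, negative): 1111110111
Step 1 - Invert all bits: 0000001000
Step 2 - Add 1: 0000001001
Verification: 1111110111 + 0000001001 = 10000000000; discarding the end carry (carry out of the top bit) leaves the 10-bit value 0000000000, as required for x + (-x)



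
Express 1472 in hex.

Using repeated division by 16 (digits 10–15 are A–F):
1472 ÷ 16 = 92 remainder 0
92 ÷ 16 = 5 remainder 12 (C)
5 ÷ 16 = 0 remainder 5
Reading remainders bottom to top: 5C0



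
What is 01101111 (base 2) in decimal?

Sum of powers of 2 for each 1-bit:
2^0 + 2^1 + 2^2 + 2^3 + 2^5 + 2^6
= 1 + 2 + 4 + 8 + 32 + 64
= 111



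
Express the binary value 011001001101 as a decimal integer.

Sum of powers of 2 for each 1-bit:
2^0 + 2^2 + 2^3 + 2^6 + 2^9 + 2^10
= 1 + 4 + 8 + 64 + 512 + 1024
= 1613



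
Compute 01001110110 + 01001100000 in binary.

Add column by column from the right: bit + bit + carry-in; write the sum mod 2, carry 1 when the sum is 2 or 3.
carry:  10011000000
        01001110110
+       01001100000
-------------------
       010011010110
(the carry out of the leftmost column, 0, becomes the leading bit)
Decimal check:
  01001110110 = 512 + 64 + 32 + 16 + 4 + 2 = 630
  01001100000 = 512 + 64 + 32 = 608
  630 + 608 = 1238, and 010011010110 = 1024 + 128 + 64 + 16 + 4 + 2 = 1238 ✓



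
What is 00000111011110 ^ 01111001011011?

XOR: 1 when bits differ
  00000111011110
^ 01111001011011
----------------
  01111110000101
Decimal: 478 ^ 7771 = 8069



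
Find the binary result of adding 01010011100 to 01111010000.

Add column by column from the right: bit + bit + carry-in; write the sum mod 2, carry 1 when the sum is 2 or 3.
carry:  11100100000
        01010011100
+       01111010000
-------------------
       011001101100
(the carry out of the leftmost column, 0, becomes the leading bit)
Decimal check:
  01010011100 = 512 + 128 + 16 + 8 + 4 = 668
  01111010000 = 512 + 256 + 128 + 64 + 16 = 976
  668 + 976 = 1644, and 011001101100 = 1024 + 512 + 64 + 32 + 8 + 4 = 1644 ✓



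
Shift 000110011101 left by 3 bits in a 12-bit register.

Original: 000110011101 (decimal 413)
Shift left by 3 positions
Append 3 zeros on the right
Result: 110011101000 (decimal 3304)
Equivalent: 413 << 3 = 413 × 2^3 = 3304



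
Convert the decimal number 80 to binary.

Using repeated division by 2:
80 ÷ 2 = 40 remainder 0
40 ÷ 2 = 20 remainder 0
20 ÷ 2 = 10 remainder 0
10 ÷ 2 = 5 remainder 0
5 ÷ 2 = 2 remainder 1
2 ÷ 2 = 1 remainder 0
1 ÷ 2 = 0 remainder 1
Reading remainders bottom to top: 1010000



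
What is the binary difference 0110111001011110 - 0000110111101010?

Method 1 - Direct subtraction (column by column from the right: bit − bit − borrow-in; if negative, add 2 and borrow 1 from the next column):
borrow: 0000001111000000
        0110111001011110
-       0000110111101010
------------------------
        0110000001110100

Method 2 - Add two's complement:
Two's complement of 0000110111101010: invert → 1111001000010101, add 1 → 1111001000010110
  0110111001011110
+ 1111001000010110
------------------
 10110000001110100  (end carry out of the top bit = 1)
Discarding the end carry: 0110000001110100
Decimal check:
  0110111001011110 = 16384 + 8192 + 2048 + 1024 + 512 + 64 + 16 + 8 + 4 + 2 = 28254
  0000110111101010 = 2048 + 1024 + 256 + 128 + 64 + 32 + 8 + 2 = 3562
  28254 - 3562 = 24692, and 0110000001110100 = 16384 + 8192 + 64 + 32 + 16 + 4 = 24692 ✓



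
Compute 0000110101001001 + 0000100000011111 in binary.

Add column by column from the right: bit + bit + carry-in; write the sum mod 2, carry 1 when the sum is 2 or 3.
carry:  0001000000111110
        0000110101001001
+       0000100000011111
------------------------
       00001010101101000
(the carry out of the leftmost column, 0, becomes the leading bit)
Decimal check:
  0000110101001001 = 2048 + 1024 + 256 + 64 + 8 + 1 = 3401
  0000100000011111 = 2048 + 16 + 8 + 4 + 2 + 1 = 2079
  3401 + 2079 = 5480, and 00001010101101000 = 4096 + 1024 + 256 + 64 + 32 + 8 = 5480 ✓



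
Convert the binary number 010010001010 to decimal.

Sum of powers of 2 for each 1-bit:
2^1 + 2^3 + 2^7 + 2^10
= 2 + 8 + 128 + 1024
= 1162



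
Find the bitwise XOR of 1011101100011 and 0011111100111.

XOR: 1 when bits differ
  1011101100011
^ 0011111100111
---------------
  1000010000100
Decimal: 5987 ^ 2023 = 4228



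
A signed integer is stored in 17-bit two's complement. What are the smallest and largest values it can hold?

For 17-bit two's complement:
Minimum: -2^16 = -65536
Maximum: 2^16 - 1 = 65535



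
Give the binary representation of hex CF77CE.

Convert each hex digit to 4 bits:
  C = 1100
  F = 1111
  7 = 0111
  7 = 0111
  C = 1100
  E = 1110
Concatenate: 110011110111011111001110



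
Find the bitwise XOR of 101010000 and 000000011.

XOR: 1 when bits differ
  101010000
^ 000000011
-----------
  101010011
Decimal: 336 ^ 3 = 339



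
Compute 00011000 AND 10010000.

AND: 1 only when both bits are 1
  00011000
& 10010000
----------
  00010000
Decimal: 24 & 144 = 16



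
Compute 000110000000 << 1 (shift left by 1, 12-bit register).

Original: 000110000000 (decimal 384)
Shift left by 1 position
Append 1 zero on the right
Result: 001100000000 (decimal 768)
Equivalent: 384 << 1 = 384 × 2^1 = 768



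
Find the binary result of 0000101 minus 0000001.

Method 1 - Direct subtraction (column by column from the right: bit − bit − borrow-in; if negative, add 2 and borrow 1 from the next column):
borrow: 0000000
        0000101
-       0000001
---------------
        0000100

Method 2 - Add two's complement:
Two's complement of 0000001: invert → 1111110, add 1 → 1111111
  0000101
+ 1111111
---------
 10000100  (end carry out of the top bit = 1)
Discarding the end carry: 0000100
Decimal check:
  0000101 = 4 + 1 = 5
  0000001 = 1
  5 - 1 = 4, and 0000100 = 4 ✓



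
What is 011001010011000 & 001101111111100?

AND: 1 only when both bits are 1
  011001010011000
& 001101111111100
-----------------
  001001010011000
Decimal: 12952 & 7164 = 4760



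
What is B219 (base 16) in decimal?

Expand by place value (powers of 16):
Digit values: B = 11
B219 = 11 × 16^3 + 2 × 16^2 + 1 × 16^1 + 9 × 16^0
= 11 × 4096 + 2 × 256 + 1 × 16 + 9 × 1
= 45056 + 512 + 16 + 9
= 45593



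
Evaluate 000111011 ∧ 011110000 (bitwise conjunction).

AND: 1 only when both bits are 1
  000111011
& 011110000
-----------
  000110000
Decimal: 59 & 240 = 48



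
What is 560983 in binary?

Using repeated division by 2:
560983 ÷ 2 = 280491 remainder 1
280491 ÷ 2 = 140245 remainder 1
140245 ÷ 2 = 70122 remainder 1
70122 ÷ 2 = 35061 remainder 0
35061 ÷ 2 = 17530 remainder 1
17530 ÷ 2 = 8765 remainder 0
8765 ÷ 2 = 4382 remainder 1
4382 ÷ 2 = 2191 remainder 0
2191 ÷ 2 = 1095 remainder 1
1095 ÷ 2 = 547 remainder 1
547 ÷ 2 = 273 remainder 1
273 ÷ 2 = 136 remainder 1
136 ÷ 2 = 68 remainder 0
68 ÷ 2 = 34 remainder 0
34 ÷ 2 = 17 remainder 0
17 ÷ 2 = 8 remainder 1
8 ÷ 2 = 4 remainder 0
4 ÷ 2 = 2 remainder 0
2 ÷ 2 = 1 remainder 0
1 ÷ 2 = 0 remainder 1
Reading remainders bottom to top: 10001000111101010111



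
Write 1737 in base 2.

Using repeated division by 2:
1737 ÷ 2 = 868 remainder 1
868 ÷ 2 = 434 remainder 0
434 ÷ 2 = 217 remainder 0
217 ÷ 2 = 108 remainder 1
108 ÷ 2 = 54 remainder 0
54 ÷ 2 = 27 remainder 0
27 ÷ 2 = 13 remainder 1
13 ÷ 2 = 6 remainder 1
6 ÷ 2 = 3 remainder 0
3 ÷ 2 = 1 remainder 1
1 ÷ 2 = 0 remainder 1
Reading remainders bottom to top: 11011001001



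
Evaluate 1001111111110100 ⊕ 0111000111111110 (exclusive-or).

XOR: 1 when bits differ
  1001111111110100
^ 0111000111111110
------------------
  1110111000001010
Decimal: 40948 ^ 29182 = 60938



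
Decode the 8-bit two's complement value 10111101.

Binary: 10111101
Sign bit: 1 (negative)
Invert: 01000010
Add 1:  01000011
Magnitude: 01000011 = 64 + 2 + 1 = 67
Value: -67



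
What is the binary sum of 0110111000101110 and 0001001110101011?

Add column by column from the right: bit + bit + carry-in; write the sum mod 2, carry 1 when the sum is 2 or 3.
carry:  1111110001011100
        0110111000101110
+       0001001110101011
------------------------
       01000000111011001
(the carry out of the leftmost column, 0, becomes the leading bit)
Decimal check:
  0110111000101110 = 16384 + 8192 + 2048 + 1024 + 512 + 32 + 8 + 4 + 2 = 28206
  0001001110101011 = 4096 + 512 + 256 + 128 + 32 + 8 + 2 + 1 = 5035
  28206 + 5035 = 33241, and 01000000111011001 = 32768 + 256 + 128 + 64 + 16 + 8 + 1 = 33241 ✓



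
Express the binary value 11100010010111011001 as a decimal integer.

Sum of powers of 2 for each 1-bit:
2^0 + 2^3 + 2^4 + 2^6 + 2^7 + 2^8 + 2^10 + 2^13 + 2^17 + 2^18 + 2^19
= 1 + 8 + 16 + 64 + 128 + 256 + 1024 + 8192 + 131072 + 262144 + 524288
= 927193



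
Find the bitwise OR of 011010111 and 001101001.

OR: 1 when either bit is 1
  011010111
| 001101001
-----------
  011111111
Decimal: 215 | 105 = 255



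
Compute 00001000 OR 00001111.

OR: 1 when either bit is 1
  00001000
| 00001111
----------
  00001111
Decimal: 8 | 15 = 15



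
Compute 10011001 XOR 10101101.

XOR: 1 when bits differ
  10011001
^ 10101101
----------
  00110100
Decimal: 153 ^ 173 = 52



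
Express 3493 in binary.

Using repeated division by 2:
3493 ÷ 2 = 1746 remainder 1
1746 ÷ 2 = 873 remainder 0
873 ÷ 2 = 436 remainder 1
436 ÷ 2 = 218 remainder 0
218 ÷ 2 = 109 remainder 0
109 ÷ 2 = 54 remainder 1
54 ÷ 2 = 27 remainder 0
27 ÷ 2 = 13 remainder 1
13 ÷ 2 = 6 remainder 1
6 ÷ 2 = 3 remainder 0
3 ÷ 2 = 1 remainder 1
1 ÷ 2 = 0 remainder 1
Reading remainders bottom to top: 110110100101



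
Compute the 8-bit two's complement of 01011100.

Original: 01011100
Step 1 - Invert all bits: 10100011
Step 2 - Add 1: 10100100
Verification: 01011100 + 10100100 = 100000000; discarding the end carry (carry out of the top bit) leaves the 8-bit value 00000000, as required for x + (-x)



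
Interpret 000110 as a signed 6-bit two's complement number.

Binary: 000110
Sign bit: 0 (non-negative)
Read directly as an unsigned value:
000110 = 4 + 2 = 6
Value: 6



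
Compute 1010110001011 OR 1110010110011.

OR: 1 when either bit is 1
  1010110001011
| 1110010110011
---------------
  1110110111011
Decimal: 5515 | 7347 = 7611



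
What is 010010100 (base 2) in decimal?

Sum of powers of 2 for each 1-bit:
2^2 + 2^4 + 2^7
= 4 + 16 + 128
= 148



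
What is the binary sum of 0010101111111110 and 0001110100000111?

Add column by column from the right: bit + bit + carry-in; write the sum mod 2, carry 1 when the sum is 2 or 3.
carry:  0111111111111100
        0010101111111110
+       0001110100000111
------------------------
       00100100100000101
(the carry out of the leftmost column, 0, becomes the leading bit)
Decimal check:
  0010101111111110 = 8192 + 2048 + 512 + 256 + 128 + 64 + 32 + 16 + 8 + 4 + 2 = 11262
  0001110100000111 = 4096 + 2048 + 1024 + 256 + 4 + 2 + 1 = 7431
  11262 + 7431 = 18693, and 00100100100000101 = 16384 + 2048 + 256 + 4 + 1 = 18693 ✓



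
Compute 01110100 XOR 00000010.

XOR: 1 when bits differ
  01110100
^ 00000010
----------
  01110110
Decimal: 116 ^ 2 = 118



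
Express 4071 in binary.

Using repeated division by 2:
4071 ÷ 2 = 2035 remainder 1
2035 ÷ 2 = 1017 remainder 1
1017 ÷ 2 = 508 remainder 1
508 ÷ 2 = 254 remainder 0
254 ÷ 2 = 127 remainder 0
127 ÷ 2 = 63 remainder 1
63 ÷ 2 = 31 remainder 1
31 ÷ 2 = 15 remainder 1
15 ÷ 2 = 7 remainder 1
7 ÷ 2 = 3 remainder 1
3 ÷ 2 = 1 remainder 1
1 ÷ 2 = 0 remainder 1
Reading remainders bottom to top: 111111100111



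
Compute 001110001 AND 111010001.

AND: 1 only when both bits are 1
  001110001
& 111010001
-----------
  001010001
Decimal: 113 & 465 = 81



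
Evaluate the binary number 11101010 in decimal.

Sum of powers of 2 for each 1-bit:
2^1 + 2^3 + 2^5 + 2^6 + 2^7
= 2 + 8 + 32 + 64 + 128
= 234



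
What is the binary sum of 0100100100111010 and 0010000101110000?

Add column by column from the right: bit + bit + carry-in; write the sum mod 2, carry 1 when the sum is 2 or 3.
carry:  0000001011100000
        0100100100111010
+       0010000101110000
------------------------
       00110101010101010
(the carry out of the leftmost column, 0, becomes the leading bit)
Decimal check:
  0100100100111010 = 16384 + 2048 + 256 + 32 + 16 + 8 + 2 = 18746
  0010000101110000 = 8192 + 256 + 64 + 32 + 16 = 8560
  18746 + 8560 = 27306, and 00110101010101010 = 16384 + 8192 + 2048 + 512 + 128 + 32 + 8 + 2 = 27306 ✓



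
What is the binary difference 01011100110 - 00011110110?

Method 1 - Direct subtraction (column by column from the right: bit − bit − borrow-in; if negative, add 2 and borrow 1 from the next column):
borrow: 01111100000
        01011100110
-       00011110110
-------------------
        00111110000

Method 2 - Add two's complement:
Two's complement of 00011110110: invert → 11100001001, add 1 → 11100001010
  01011100110
+ 11100001010
-------------
 100111110000  (end carry out of the top bit = 1)
Discarding the end carry: 00111110000
Decimal check:
  01011100110 = 512 + 128 + 64 + 32 + 4 + 2 = 742
  00011110110 = 128 + 64 + 32 + 16 + 4 + 2 = 246
  742 - 246 = 496, and 00111110000 = 256 + 128 + 64 + 32 + 16 = 496 ✓



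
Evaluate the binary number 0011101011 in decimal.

Sum of powers of 2 for each 1-bit:
2^0 + 2^1 + 2^3 + 2^5 + 2^6 + 2^7
= 1 + 2 + 8 + 32 + 64 + 128
= 235



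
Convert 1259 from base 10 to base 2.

Using repeated division by 2:
1259 ÷ 2 = 629 remainder 1
629 ÷ 2 = 314 remainder 1
314 ÷ 2 = 157 remainder 0
157 ÷ 2 = 78 remainder 1
78 ÷ 2 = 39 remainder 0
39 ÷ 2 = 19 remainder 1
19 ÷ 2 = 9 remainder 1
9 ÷ 2 = 4 remainder 1
4 ÷ 2 = 2 remainder 0
2 ÷ 2 = 1 remainder 0
1 ÷ 2 = 0 remainder 1
Reading remainders bottom to top: 10011101011



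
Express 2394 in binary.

Using repeated division by 2:
2394 ÷ 2 = 1197 remainder 0
1197 ÷ 2 = 598 remainder 1
598 ÷ 2 = 299 remainder 0
299 ÷ 2 = 149 remainder 1
149 ÷ 2 = 74 remainder 1
74 ÷ 2 = 37 remainder 0
37 ÷ 2 = 18 remainder 1
18 ÷ 2 = 9 remainder 0
9 ÷ 2 = 4 remainder 1
4 ÷ 2 = 2 remainder 0
2 ÷ 2 = 1 remainder 0
1 ÷ 2 = 0 remainder 1
Reading remainders bottom to top: 100101011010



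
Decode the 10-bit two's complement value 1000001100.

Binary: 1000001100
Sign bit: 1 (negative)
Invert: 0111110011
Add 1:  0111110100
Magnitude: 0111110100 = 256 + 128 + 64 + 32 + 16 + 4 = 500
Value: -500



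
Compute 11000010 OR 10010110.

OR: 1 when either bit is 1
  11000010
| 10010110
----------
  11010110
Decimal: 194 | 150 = 214



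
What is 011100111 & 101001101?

AND: 1 only when both bits are 1
  011100111
& 101001101
-----------
  001000101
Decimal: 231 & 333 = 69



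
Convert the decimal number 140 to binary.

Using repeated division by 2:
140 ÷ 2 = 70 remainder 0
70 ÷ 2 = 35 remainder 0
35 ÷ 2 = 17 remainder 1
17 ÷ 2 = 8 remainder 1
8 ÷ 2 = 4 remainder 0
4 ÷ 2 = 2 remainder 0
2 ÷ 2 = 1 remainder 0
1 ÷ 2 = 0 remainder 1
Reading remainders bottom to top: 10001100



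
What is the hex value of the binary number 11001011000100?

Group into 4-bit nibbles from right:
  0011 = 3
  0010 = 2
  1100 = C
  0100 = 4
Result: 32C4



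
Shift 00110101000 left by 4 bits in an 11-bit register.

Original: 00110101000 (decimal 424)
Shift left by 4 positions
Append 4 zeros on the right and drop the 4 high bits that overflow the 11-bit width
Result: 01010000000 (decimal 640)
Equivalent: 424 << 4 = 424 × 2^4 = 6784, truncated to 11 bits = 640



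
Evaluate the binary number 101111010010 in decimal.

Sum of powers of 2 for each 1-bit:
2^1 + 2^4 + 2^6 + 2^7 + 2^8 + 2^9 + 2^11
= 2 + 16 + 64 + 128 + 256 + 512 + 2048
= 3026



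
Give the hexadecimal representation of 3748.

Using repeated division by 16 (digits 10–15 are A–F):
3748 ÷ 16 = 234 remainder 4
234 ÷ 16 = 14 remainder 10 (A)
14 ÷ 16 = 0 remainder 14 (E)
Reading remainders bottom to top: EA4



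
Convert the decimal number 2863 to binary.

Using repeated division by 2:
2863 ÷ 2 = 1431 remainder 1
1431 ÷ 2 = 715 remainder 1
715 ÷ 2 = 357 remainder 1
357 ÷ 2 = 178 remainder 1
178 ÷ 2 = 89 remainder 0
89 ÷ 2 = 44 remainder 1
44 ÷ 2 = 22 remainder 0
22 ÷ 2 = 11 remainder 0
11 ÷ 2 = 5 remainder 1
5 ÷ 2 = 2 remainder 1
2 ÷ 2 = 1 remainder 0
1 ÷ 2 = 0 remainder 1
Reading remainders bottom to top: 101100101111



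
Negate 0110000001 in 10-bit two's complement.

Original: 0110000001
Step 1 - Invert all bits: 1001111110
Step 2 - Add 1: 1001111111
Verification: 0110000001 + 1001111111 = 10000000000; discarding the end carry (carry out of the top bit) leaves the 10-bit value 0000000000, as required for x + (-x)



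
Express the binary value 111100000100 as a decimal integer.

Sum of powers of 2 for each 1-bit:
2^2 + 2^8 + 2^9 + 2^10 + 2^11
= 4 + 256 + 512 + 1024 + 2048
= 3844



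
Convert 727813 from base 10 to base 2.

Using repeated division by 2:
727813 ÷ 2 = 363906 remainder 1
363906 ÷ 2 = 181953 remainder 0
181953 ÷ 2 = 90976 remainder 1
90976 ÷ 2 = 45488 remainder 0
45488 ÷ 2 = 22744 remainder 0
22744 ÷ 2 = 11372 remainder 0
11372 ÷ 2 = 5686 remainder 0
5686 ÷ 2 = 2843 remainder 0
2843 ÷ 2 = 1421 remainder 1
1421 ÷ 2 = 710 remainder 1
710 ÷ 2 = 355 remainder 0
355 ÷ 2 = 177 remainder 1
177 ÷ 2 = 88 remainder 1
88 ÷ 2 = 44 remainder 0
44 ÷ 2 = 22 remainder 0
22 ÷ 2 = 11 remainder 0
11 ÷ 2 = 5 remainder 1
5 ÷ 2 = 2 remainder 1
2 ÷ 2 = 1 remainder 0
1 ÷ 2 = 0 remainder 1
Reading remainders bottom to top: 10110001101100000101



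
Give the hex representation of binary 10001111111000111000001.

Group into 4-bit nibbles from right:
  0100 = 4
  0111 = 7
  1111 = F
  0001 = 1
  1100 = C
  0001 = 1
Result: 47F1C1



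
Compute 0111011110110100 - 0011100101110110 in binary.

Method 1 - Direct subtraction (column by column from the right: bit − bit − borrow-in; if negative, add 2 and borrow 1 from the next column):
borrow: 0111000011111100
        0111011110110100
-       0011100101110110
------------------------
        0011111000111110

Method 2 - Add two's complement:
Two's complement of 0011100101110110: invert → 1100011010001001, add 1 → 1100011010001010
  0111011110110100
+ 1100011010001010
------------------
 10011111000111110  (end carry out of the top bit = 1)
Discarding the end carry: 0011111000111110
Decimal check:
  0111011110110100 = 16384 + 8192 + 4096 + 1024 + 512 + 256 + 128 + 32 + 16 + 4 = 30644
  0011100101110110 = 8192 + 4096 + 2048 + 256 + 64 + 32 + 16 + 4 + 2 = 14710
  30644 - 14710 = 15934, and 0011111000111110 = 8192 + 4096 + 2048 + 1024 + 512 + 32 + 16 + 8 + 4 + 2 = 15934 ✓



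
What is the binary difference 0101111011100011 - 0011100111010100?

Method 1 - Direct subtraction (column by column from the right: bit − bit − borrow-in; if negative, add 2 and borrow 1 from the next column):
borrow: 0100001000111000
        0101111011100011
-       0011100111010100
------------------------
        0010010100001111

Method 2 - Add two's complement:
Two's complement of 0011100111010100: invert → 1100011000101011, add 1 → 1100011000101100
  0101111011100011
+ 1100011000101100
------------------
 10010010100001111  (end carry out of the top bit = 1)
Discarding the end carry: 0010010100001111
Decimal check:
  0101111011100011 = 16384 + 4096 + 2048 + 1024 + 512 + 128 + 64 + 32 + 2 + 1 = 24291
  0011100111010100 = 8192 + 4096 + 2048 + 256 + 128 + 64 + 16 + 4 = 14804
  24291 - 14804 = 9487, and 0010010100001111 = 8192 + 1024 + 256 + 8 + 4 + 2 + 1 = 9487 ✓



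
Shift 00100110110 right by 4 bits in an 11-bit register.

Original: 00100110110 (decimal 310)
Shift right by 4 positions
Drop the 4 low bits; fill with zeros on the left
Result: 00000010011 (decimal 19)
Equivalent: 310 >> 4 = 310 ÷ 2^4 = 19



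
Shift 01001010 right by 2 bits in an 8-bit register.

Original: 01001010 (decimal 74)
Shift right by 2 positions
Drop the 2 low bits; fill with zeros on the left
Result: 00010010 (decimal 18)
Equivalent: 74 >> 2 = 74 ÷ 2^2 = 18



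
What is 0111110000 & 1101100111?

AND: 1 only when both bits are 1
  0111110000
& 1101100111
------------
  0101100000
Decimal: 496 & 871 = 352



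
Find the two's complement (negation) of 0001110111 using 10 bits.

Original: 0001110111
Step 1 - Invert all bits: 1110001000
Step 2 - Add 1: 1110001001
Verification: 0001110111 + 1110001001 = 10000000000; discarding the end carry (carry out of the top bit) leaves the 10-bit value 0000000000, as required for x + (-x)



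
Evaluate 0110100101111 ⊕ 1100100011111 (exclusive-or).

XOR: 1 when bits differ
  0110100101111
^ 1100100011111
---------------
  1010000110000
Decimal: 3375 ^ 6431 = 5168



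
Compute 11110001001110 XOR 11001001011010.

XOR: 1 when bits differ
  11110001001110
^ 11001001011010
----------------
  00111000010100
Decimal: 15438 ^ 12890 = 3604



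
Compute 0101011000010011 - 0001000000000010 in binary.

Method 1 - Direct subtraction (column by column from the right: bit − bit − borrow-in; if negative, add 2 and borrow 1 from the next column):
borrow: 0000000000000000
        0101011000010011
-       0001000000000010
------------------------
        0100011000010001

Method 2 - Add two's complement:
Two's complement of 0001000000000010: invert → 1110111111111101, add 1 → 1110111111111110
  0101011000010011
+ 1110111111111110
------------------
 10100011000010001  (end carry out of the top bit = 1)
Discarding the end carry: 0100011000010001
Decimal check:
  0101011000010011 = 16384 + 4096 + 1024 + 512 + 16 + 2 + 1 = 22035
  0001000000000010 = 4096 + 2 = 4098
  22035 - 4098 = 17937, and 0100011000010001 = 16384 + 1024 + 512 + 16 + 1 = 17937 ✓



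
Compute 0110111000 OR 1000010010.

OR: 1 when either bit is 1
  0110111000
| 1000010010
------------
  1110111010
Decimal: 440 | 530 = 954



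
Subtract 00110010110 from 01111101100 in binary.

Method 1 - Direct subtraction (column by column from the right: bit − bit − borrow-in; if negative, add 2 and borrow 1 from the next column):
borrow: 00000101100
        01111101100
-       00110010110
-------------------
        01001010110

Method 2 - Add two's complement:
Two's complement of 00110010110: invert → 11001101001, add 1 → 11001101010
  01111101100
+ 11001101010
-------------
 101001010110  (end carry out of the top bit = 1)
Discarding the end carry: 01001010110
Decimal check:
  01111101100 = 512 + 256 + 128 + 64 + 32 + 8 + 4 = 1004
  00110010110 = 256 + 128 + 16 + 4 + 2 = 406
  1004 - 406 = 598, and 01001010110 = 512 + 64 + 16 + 4 + 2 = 598 ✓

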